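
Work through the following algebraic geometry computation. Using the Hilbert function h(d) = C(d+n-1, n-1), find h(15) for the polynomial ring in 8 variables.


The Hilbert function for the polynomial ring in 8 variables is:
h(d) = C(d+n-1, n-1)
h(15) = C(15+8-1, 8-1) = C(22, 7)
= 22! / (7! * 15!)
= 170544

170544


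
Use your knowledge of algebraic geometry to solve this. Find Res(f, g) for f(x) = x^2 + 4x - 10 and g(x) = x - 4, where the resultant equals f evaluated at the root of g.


For Res(f, x - c), we evaluate f at x = c.
f(4) = 4^2 + 4*4 - 10
= 16 + 16 - 10
= 32 - 10 = 22
Res(f, g) = 22

22


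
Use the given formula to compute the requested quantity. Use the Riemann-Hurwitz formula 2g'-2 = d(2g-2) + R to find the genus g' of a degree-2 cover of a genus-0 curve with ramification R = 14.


Riemann-Hurwitz formula: 2g' - 2 = d(2g - 2) + R
Given: d = 2, g = 0, R = 14
2g' - 2 = 2*(2*0 - 2) + 14
2g' - 2 = 2*(-2) + 14
2g' - 2 = -4 + 14 = 10
2g' = 12
g' = 6

6


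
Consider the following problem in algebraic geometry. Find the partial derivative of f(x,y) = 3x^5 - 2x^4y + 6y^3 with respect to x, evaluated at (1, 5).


df/dx = 5*3*x^4 + 4*(-2)*x^3*y
At (1,5): 5*3*1^4 + 4*(-2)*1^3*5
= 15 - 40
= -25

-25


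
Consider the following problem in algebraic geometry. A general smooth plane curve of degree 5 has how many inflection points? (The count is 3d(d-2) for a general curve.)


For a general smooth plane curve C of degree d, the inflection points are
the intersection of C with its Hessian curve, which has degree 3(d-2).
By Bezout, the total intersection number is d * 3(d-2) = 5 * 9 = 45.
For a general curve every flex is ordinary, so each contributes
multiplicity 1 to C·Hess(C), and the number of distinct inflection
points is 3d(d-2).
Inflection points = 3*5*(5-2) = 3*5*3 = 45

45


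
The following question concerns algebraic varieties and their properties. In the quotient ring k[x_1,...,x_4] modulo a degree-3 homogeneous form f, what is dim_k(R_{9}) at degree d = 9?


For R = k[x_1,...,x_n]/(f) with f homogeneous of degree e:
The Hilbert series is (1 - t^e)/(1 - t)^n.
So h(d) = C(d+n-1, n-1) - C(d-e+n-1, n-1) for d >= e.
With n=4, e=3, d=9:
C(9+4-1, 4-1) = C(12, 3) = 220
C(9-3+4-1, 4-1) = C(9, 3) = 84
h(9) = 220 - 84 = 136

136


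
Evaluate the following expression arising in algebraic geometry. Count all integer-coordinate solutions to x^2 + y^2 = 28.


Systematically check integer values of x where x^2 <= 28.
For each valid x, check if 28 - x^2 is a perfect square.
Total integer solutions found: 0

0


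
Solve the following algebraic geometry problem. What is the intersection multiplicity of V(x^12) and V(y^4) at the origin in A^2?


The intersection multiplicity of V(x^a) and V(y^b) at the origin is:
I(O; V(x^12), V(y^4)) = dim_k(k[x,y]/(x^12, y^4))
A basis for k[x,y]/(x^12, y^4) is the set of monomials x^i * y^j
where 0 <= i < 12 and 0 <= j < 4.
The number of such monomials is 12 * 4 = 48

48


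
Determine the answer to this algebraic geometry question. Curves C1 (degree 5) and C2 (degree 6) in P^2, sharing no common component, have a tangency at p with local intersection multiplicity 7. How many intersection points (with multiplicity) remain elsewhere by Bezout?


By Bezout's theorem, the total intersection number is d1 * d2.
Total = 5 * 6 = 30
Intersection multiplicity at p = 7
Remaining intersections = 30 - 7 = 23

23


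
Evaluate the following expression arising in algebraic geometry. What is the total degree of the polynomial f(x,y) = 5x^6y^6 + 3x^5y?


Examine each term for its total degree (sum of exponents).
  Term '5x^6y^6' has total degree 6+6 = 12.
  Term '3x^5y' has total degree 5+1 = 6.
The maximum total degree among all terms is 12.

12


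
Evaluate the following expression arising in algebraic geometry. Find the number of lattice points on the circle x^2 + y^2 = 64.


Systematically check integer values of x where x^2 <= 64.
For each valid x, check if 64 - x^2 is a perfect square.
x=0: 64 - 0 = 64, sqrt = 8 (valid)
x=8: 64 - 64 = 0, sqrt = 0 (valid)
Total integer solutions found: 4

4


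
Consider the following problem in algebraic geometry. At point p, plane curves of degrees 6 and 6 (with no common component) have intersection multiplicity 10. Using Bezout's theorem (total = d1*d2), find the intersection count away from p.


By Bezout's theorem, the total intersection number is d1 * d2.
Total = 6 * 6 = 36
Intersection multiplicity at p = 10
Remaining intersections = 36 - 10 = 26

26


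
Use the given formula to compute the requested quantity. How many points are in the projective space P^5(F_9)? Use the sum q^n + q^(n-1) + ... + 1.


P^5(F_9) has (q^(n+1) - 1)/(q - 1) points.
= 9^5 + 9^4 + 9^3 + 9^2 + 9^1 + 9^0
= 59049 + 6561 + 729 + 81 + 9 + 1
= 66430

66430


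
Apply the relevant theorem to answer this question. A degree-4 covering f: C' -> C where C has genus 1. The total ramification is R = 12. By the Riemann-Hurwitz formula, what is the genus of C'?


Riemann-Hurwitz formula: 2g' - 2 = d(2g - 2) + R
Given: d = 4, g = 1, R = 12
2g' - 2 = 4*(2*1 - 2) + 12
2g' - 2 = 4*0 + 12
2g' - 2 = 0 + 12 = 12
2g' = 14
g' = 7

7


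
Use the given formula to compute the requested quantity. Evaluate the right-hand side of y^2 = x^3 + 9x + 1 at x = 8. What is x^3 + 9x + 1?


Compute x^3 + 9x + 1 at x = 8:
x^3 = 8^3 = 512
9*x = 9*8 = 72
Sum: 512 + 72 + 1 = 585

585


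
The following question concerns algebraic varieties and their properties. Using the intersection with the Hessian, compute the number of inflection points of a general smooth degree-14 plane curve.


For a general smooth plane curve C of degree d, the inflection points are
the intersection of C with its Hessian curve, which has degree 3(d-2).
By Bezout, the total intersection number is d * 3(d-2) = 14 * 36 = 504.
For a general curve every flex is ordinary, so each contributes
multiplicity 1 to C·Hess(C), and the number of distinct inflection
points is 3d(d-2).
Inflection points = 3*14*(14-2) = 3*14*12 = 504

504


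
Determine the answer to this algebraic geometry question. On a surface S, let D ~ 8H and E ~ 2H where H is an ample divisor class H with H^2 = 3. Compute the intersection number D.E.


Using bilinearity of the intersection pairing on a surface S:
(aH).(bH) = ab * (H.H)
We have H^2 = 3.
D.E = (8H).(2H) = 8*2*3
= 16*3
= 48

48


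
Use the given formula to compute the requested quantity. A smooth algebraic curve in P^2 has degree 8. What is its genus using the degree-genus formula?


Using the genus formula for smooth plane curves:
g = (d-1)(d-2)/2
g = (8-1)(8-2)/2
g = 7*6/2
g = 42/2 = 21

21


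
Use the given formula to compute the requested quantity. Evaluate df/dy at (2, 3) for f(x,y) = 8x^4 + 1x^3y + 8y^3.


df/dy = 1*x^3 + 3*8*y^2
At (2,3): 1*2^3 + 3*8*3^2
= 8 + 216
= 224

224


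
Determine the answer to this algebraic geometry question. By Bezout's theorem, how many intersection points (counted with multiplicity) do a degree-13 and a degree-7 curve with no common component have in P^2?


Bezout's theorem states the intersection count equals the product of degrees.
Intersection count = 13 * 7 = 91

91


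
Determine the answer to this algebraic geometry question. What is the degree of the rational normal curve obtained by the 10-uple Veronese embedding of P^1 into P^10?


The rational normal curve in P^10 is the image of P^1 under the 10-uple Veronese.
A general hyperplane in P^10 pulls back to a degree-10 form on P^1, which has 10 zeros,
so the curve meets a general hyperplane in 10 points. Degree = 10.

10


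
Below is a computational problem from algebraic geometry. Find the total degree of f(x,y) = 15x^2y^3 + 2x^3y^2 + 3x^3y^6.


Examine each term for its total degree (sum of exponents).
  Term '15x^2y^3' has total degree 2+3 = 5.
  Term '2x^3y^2' has total degree 3+2 = 5.
  Term '3x^3y^6' has total degree 3+6 = 9.
The maximum total degree among all terms is 9.

9


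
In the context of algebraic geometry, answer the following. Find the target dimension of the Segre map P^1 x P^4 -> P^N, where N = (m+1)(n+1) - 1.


The Segre embedding maps P^m x P^n into P^N via
all products of coordinates from each factor.
N = (m+1)(n+1) - 1
N = (1+1)(4+1) - 1
N = 2*5 - 1
N = 10 - 1 = 9

9


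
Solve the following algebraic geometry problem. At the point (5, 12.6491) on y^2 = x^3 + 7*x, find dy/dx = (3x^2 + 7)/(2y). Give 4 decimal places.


Using implicit differentiation of y^2 = x^3 + 7*x:
2y * dy/dx = 3x^2 + 7
dy/dx = (3x^2 + 7)/(2y)
Numerator: 3*5^2 + 7 = 82
Denominator: 2*12.6491 = 25.2982
dy/dx = 82/25.2982 = 3.2413

3.2413


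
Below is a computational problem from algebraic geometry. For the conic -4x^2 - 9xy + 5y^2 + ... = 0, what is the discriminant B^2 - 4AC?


The discriminant of a conic Ax^2 + Bxy + Cy^2 + ... = 0 is B^2 - 4AC.
B^2 = (-9)^2 = 81
4AC = 4*(-4)*5 = -80
Discriminant = 81 + 80 = 161

161


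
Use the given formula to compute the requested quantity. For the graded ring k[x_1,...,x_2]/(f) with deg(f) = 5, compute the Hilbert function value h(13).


For R = k[x_1,...,x_n]/(f) with f homogeneous of degree e:
The Hilbert series is (1 - t^e)/(1 - t)^n.
So h(d) = C(d+n-1, n-1) - C(d-e+n-1, n-1) for d >= e.
With n=2, e=5, d=13:
C(13+2-1, 2-1) = C(14, 1) = 14
C(13-5+2-1, 2-1) = C(9, 1) = 9
h(13) = 14 - 9 = 5

5


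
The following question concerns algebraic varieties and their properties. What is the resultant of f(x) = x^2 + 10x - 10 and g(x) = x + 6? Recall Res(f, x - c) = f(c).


For Res(f, x - c), we evaluate f at x = c.
f(-6) = (-6)^2 + 10*(-6) - 10
= 36 - 60 - 10
= -24 - 10 = -34
Res(f, g) = -34

-34


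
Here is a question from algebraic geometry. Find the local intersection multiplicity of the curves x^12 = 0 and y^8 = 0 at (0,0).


The intersection multiplicity of V(x^a) and V(y^b) at the origin is:
I(O; V(x^12), V(y^8)) = dim_k(k[x,y]/(x^12, y^8))
A basis for k[x,y]/(x^12, y^8) is the set of monomials x^i * y^j
where 0 <= i < 12 and 0 <= j < 8.
The number of such monomials is 12 * 8 = 96

96


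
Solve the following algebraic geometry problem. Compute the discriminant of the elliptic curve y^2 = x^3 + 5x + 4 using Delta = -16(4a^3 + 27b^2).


Compute each component:
4a^3 = 4*5^3 = 4*125 = 500
27b^2 = 27*4^2 = 27*16 = 432
4a^3 + 27b^2 = 500 + 432 = 932
Delta = -16*932 = -14912

-14912


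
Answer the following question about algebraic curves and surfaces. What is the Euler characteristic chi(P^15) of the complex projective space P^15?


The complex projective space P^15 has one cell in each even real dimension 0, 2, ..., 30.
The cohomology groups are H^{2k}(P^15) = Z for k = 0,...,15, and 0 otherwise.
Euler characteristic = sum of Betti numbers = 1 per even-dimensional cohomology group.
chi(P^15) = 15 + 1 = 16

16


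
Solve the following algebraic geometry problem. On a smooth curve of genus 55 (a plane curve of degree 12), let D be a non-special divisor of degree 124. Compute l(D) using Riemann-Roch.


First, compute the genus of a smooth plane curve of degree 12:
g = (d-1)(d-2)/2 = (12-1)(12-2)/2 = 55
For a non-special divisor D (i.e., h^1(D) = 0), Riemann-Roch gives:
l(D) = deg(D) - g + 1
Since deg(D) = 124 >= 2g - 1 = 109, D is non-special.
l(D) = 124 - 55 + 1 = 70

70


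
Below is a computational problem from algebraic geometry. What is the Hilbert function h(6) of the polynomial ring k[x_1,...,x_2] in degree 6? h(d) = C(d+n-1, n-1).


The Hilbert function for the polynomial ring in 2 variables is:
h(d) = C(d+n-1, n-1)
h(6) = C(6+2-1, 2-1) = C(7, 1)
= 7! / (1! * 6!)
= 7

7


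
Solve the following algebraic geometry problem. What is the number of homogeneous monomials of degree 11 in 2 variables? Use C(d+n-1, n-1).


The number of degree-11 monomials in 2 variables is C(d+n-1, n-1).
= C(11+2-1, 2-1) = C(12, 1)
= 12

12


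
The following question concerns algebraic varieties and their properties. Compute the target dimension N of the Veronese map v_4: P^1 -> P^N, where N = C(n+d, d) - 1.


The Veronese embedding v_d: P^n -> P^N maps each point to all
degree-d monomials in n+1 homogeneous coordinates.
N = C(n+d, d) - 1
N = C(1+4, 4) - 1
N = C(5, 4) - 1
C(5, 4) = 5
N = 5 - 1 = 4

4


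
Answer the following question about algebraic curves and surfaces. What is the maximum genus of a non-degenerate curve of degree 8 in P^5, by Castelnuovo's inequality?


Castelnuovo's bound: write d - 1 = m(r-1) + epsilon with 0 <= epsilon < r-1.
d - 1 = 8 - 1 = 7
r - 1 = 5 - 1 = 4
7 = 1*4 + 3, so m = 1, epsilon = 3
pi(d, r) = m(m-1)(r-1)/2 + m*epsilon
= 1*0*4/2 + 1*3
= 0/2 + 3
= 0 + 3 = 3

3


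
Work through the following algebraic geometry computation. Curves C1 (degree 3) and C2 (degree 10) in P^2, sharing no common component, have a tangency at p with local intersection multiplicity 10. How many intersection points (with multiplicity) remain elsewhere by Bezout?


By Bezout's theorem, the total intersection number is d1 * d2.
Total = 3 * 10 = 30
Intersection multiplicity at p = 10
Remaining intersections = 30 - 10 = 20

20


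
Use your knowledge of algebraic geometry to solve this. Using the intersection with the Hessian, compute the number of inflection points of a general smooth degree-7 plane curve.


For a general smooth plane curve C of degree d, the inflection points are
the intersection of C with its Hessian curve, which has degree 3(d-2).
By Bezout, the total intersection number is d * 3(d-2) = 7 * 15 = 105.
For a general curve every flex is ordinary, so each contributes
multiplicity 1 to C·Hess(C), and the number of distinct inflection
points is 3d(d-2).
Inflection points = 3*7*(7-2) = 3*7*5 = 105

105


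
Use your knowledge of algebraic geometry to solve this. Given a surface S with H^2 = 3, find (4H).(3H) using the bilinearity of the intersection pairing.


Using bilinearity of the intersection pairing on a surface S:
(aH).(bH) = ab * (H.H)
We have H^2 = 3.
D.E = (4H).(3H) = 4*3*3
= 12*3
= 36

36


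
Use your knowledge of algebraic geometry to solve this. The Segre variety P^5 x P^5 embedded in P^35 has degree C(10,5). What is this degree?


The degree of the Segre variety P^5 x P^5 is C(m+n, m).
= C(10, 5)
= 252

252


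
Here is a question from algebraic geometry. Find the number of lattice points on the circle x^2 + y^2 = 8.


Systematically check integer values of x where x^2 <= 8.
For each valid x, check if 8 - x^2 is a perfect square.
x=2: 8 - 4 = 4, sqrt = 2 (valid)
Total integer solutions found: 4

4


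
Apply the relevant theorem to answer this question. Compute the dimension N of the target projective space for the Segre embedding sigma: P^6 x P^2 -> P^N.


The Segre embedding maps P^m x P^n into P^N via
all products of coordinates from each factor.
N = (m+1)(n+1) - 1
N = (6+1)(2+1) - 1
N = 7*3 - 1
N = 21 - 1 = 20

20


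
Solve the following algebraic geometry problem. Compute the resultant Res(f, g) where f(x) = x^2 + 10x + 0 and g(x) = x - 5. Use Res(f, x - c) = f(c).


For Res(f, x - c), we evaluate f at x = c.
f(5) = 5^2 + 10*5 + 0
= 25 + 50 + 0
= 75 + 0 = 75
Res(f, g) = 75

75


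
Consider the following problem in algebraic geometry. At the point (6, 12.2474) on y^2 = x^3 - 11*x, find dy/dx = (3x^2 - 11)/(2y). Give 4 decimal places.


Using implicit differentiation of y^2 = x^3 - 11*x:
2y * dy/dx = 3x^2 - 11
dy/dx = (3x^2 - 11)/(2y)
Numerator: 3*6^2 - 11 = 97
Denominator: 2*12.2474 = 24.4948
dy/dx = 97/24.4948 = 3.9600

3.9600


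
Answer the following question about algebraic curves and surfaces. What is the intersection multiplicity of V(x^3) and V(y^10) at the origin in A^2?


The intersection multiplicity of V(x^a) and V(y^b) at the origin is:
I(O; V(x^3), V(y^10)) = dim_k(k[x,y]/(x^3, y^10))
A basis for k[x,y]/(x^3, y^10) is the set of monomials x^i * y^j
where 0 <= i < 3 and 0 <= j < 10.
The number of such monomials is 3 * 10 = 30

30


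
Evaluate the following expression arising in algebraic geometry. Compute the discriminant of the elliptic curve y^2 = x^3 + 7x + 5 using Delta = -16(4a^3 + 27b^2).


Compute each component:
4a^3 = 4*7^3 = 4*343 = 1372
27b^2 = 27*5^2 = 27*25 = 675
4a^3 + 27b^2 = 1372 + 675 = 2047
Delta = -16*2047 = -32752

-32752


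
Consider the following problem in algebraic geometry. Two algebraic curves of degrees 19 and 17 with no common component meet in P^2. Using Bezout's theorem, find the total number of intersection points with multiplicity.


Bezout's theorem states the intersection count equals the product of degrees.
Intersection count = 19 * 17 = 323

323


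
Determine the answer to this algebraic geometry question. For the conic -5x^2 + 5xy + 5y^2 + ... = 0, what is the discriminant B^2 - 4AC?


The discriminant of a conic Ax^2 + Bxy + Cy^2 + ... = 0 is B^2 - 4AC.
B^2 = 5^2 = 25
4AC = 4*(-5)*5 = -100
Discriminant = 25 + 100 = 125

125


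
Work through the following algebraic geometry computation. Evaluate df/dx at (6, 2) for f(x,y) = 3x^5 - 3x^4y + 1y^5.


df/dx = 5*3*x^4 + 4*(-3)*x^3*y
At (6,2): 5*3*6^4 + 4*(-3)*6^3*2
= 19440 - 5184
= 14256

14256


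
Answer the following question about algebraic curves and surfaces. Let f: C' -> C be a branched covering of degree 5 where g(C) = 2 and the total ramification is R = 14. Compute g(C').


Riemann-Hurwitz formula: 2g' - 2 = d(2g - 2) + R
Given: d = 5, g = 2, R = 14
2g' - 2 = 5*(2*2 - 2) + 14
2g' - 2 = 5*2 + 14
2g' - 2 = 10 + 14 = 24
2g' = 26
g' = 13

13


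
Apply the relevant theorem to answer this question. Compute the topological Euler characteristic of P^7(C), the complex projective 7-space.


The complex projective space P^7 has one cell in each even real dimension 0, 2, ..., 14.
The cohomology groups are H^{2k}(P^7) = Z for k = 0,...,7, and 0 otherwise.
Euler characteristic = sum of Betti numbers = 1 per even-dimensional cohomology group.
chi(P^7) = 7 + 1 = 8

8


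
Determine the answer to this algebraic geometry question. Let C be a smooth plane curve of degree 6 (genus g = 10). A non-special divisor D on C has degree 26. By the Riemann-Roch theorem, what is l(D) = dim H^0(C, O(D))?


First, compute the genus of a smooth plane curve of degree 6:
g = (d-1)(d-2)/2 = (6-1)(6-2)/2 = 10
For a non-special divisor D (i.e., h^1(D) = 0), Riemann-Roch gives:
l(D) = deg(D) - g + 1
Since deg(D) = 26 >= 2g - 1 = 19, D is non-special.
l(D) = 26 - 10 + 1 = 17

17


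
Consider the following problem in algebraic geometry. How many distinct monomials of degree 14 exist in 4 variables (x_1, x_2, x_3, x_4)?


The number of degree-14 monomials in 4 variables is C(d+n-1, n-1).
= C(14+4-1, 4-1) = C(17, 3)
= 680

680


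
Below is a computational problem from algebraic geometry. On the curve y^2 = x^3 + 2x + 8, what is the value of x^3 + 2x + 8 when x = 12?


Compute x^3 + 2x + 8 at x = 12:
x^3 = 12^3 = 1728
2*x = 2*12 = 24
Sum: 1728 + 24 + 8 = 1760

1760


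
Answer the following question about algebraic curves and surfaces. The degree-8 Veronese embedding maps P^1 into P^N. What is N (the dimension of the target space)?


The Veronese embedding v_d: P^n -> P^N maps each point to all
degree-d monomials in n+1 homogeneous coordinates.
N = C(n+d, d) - 1
N = C(1+8, 8) - 1
N = C(9, 8) - 1
C(9, 8) = 9
N = 9 - 1 = 8

8


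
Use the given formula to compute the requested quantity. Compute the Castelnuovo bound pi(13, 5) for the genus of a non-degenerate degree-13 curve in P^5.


Castelnuovo's bound: write d - 1 = m(r-1) + epsilon with 0 <= epsilon < r-1.
d - 1 = 13 - 1 = 12
r - 1 = 5 - 1 = 4
12 = 3*4 + 0, so m = 3, epsilon = 0
pi(d, r) = m(m-1)(r-1)/2 + m*epsilon
= 3*2*4/2 + 3*0
= 24/2 + 0
= 12 + 0 = 12

12


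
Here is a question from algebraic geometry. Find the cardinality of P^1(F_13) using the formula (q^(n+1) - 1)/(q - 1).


P^1(F_13) has (q^(n+1) - 1)/(q - 1) points.
= 13^1 + 13^0
= 13 + 1
= 14

14


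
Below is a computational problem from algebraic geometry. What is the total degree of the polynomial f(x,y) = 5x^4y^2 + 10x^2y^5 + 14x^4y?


Examine each term for its total degree (sum of exponents).
  Term '5x^4y^2' has total degree 4+2 = 6.
  Term '10x^2y^5' has total degree 2+5 = 7.
  Term '14x^4y' has total degree 4+1 = 5.
The maximum total degree among all terms is 7.

7


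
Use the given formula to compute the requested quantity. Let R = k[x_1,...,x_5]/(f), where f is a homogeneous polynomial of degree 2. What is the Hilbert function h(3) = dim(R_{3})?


For R = k[x_1,...,x_n]/(f) with f homogeneous of degree e:
The Hilbert series is (1 - t^e)/(1 - t)^n.
So h(d) = C(d+n-1, n-1) - C(d-e+n-1, n-1) for d >= e.
With n=5, e=2, d=3:
C(3+5-1, 5-1) = C(7, 4) = 35
C(3-2+5-1, 5-1) = C(5, 4) = 5
h(3) = 35 - 5 = 30

30


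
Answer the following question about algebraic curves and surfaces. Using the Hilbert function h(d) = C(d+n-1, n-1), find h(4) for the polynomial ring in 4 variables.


The Hilbert function for the polynomial ring in 4 variables is:
h(d) = C(d+n-1, n-1)
h(4) = C(4+4-1, 4-1) = C(7, 3)
= 7! / (3! * 4!)
= 35

35


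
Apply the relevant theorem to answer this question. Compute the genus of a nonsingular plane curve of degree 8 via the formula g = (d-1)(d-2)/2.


Using the genus formula for smooth plane curves:
g = (d-1)(d-2)/2
g = (8-1)(8-2)/2
g = 7*6/2
g = 42/2 = 21

21


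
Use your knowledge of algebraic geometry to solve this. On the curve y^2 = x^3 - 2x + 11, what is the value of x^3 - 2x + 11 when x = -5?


Compute x^3 - 2x + 11 at x = -5:
x^3 = (-5)^3 = -125
(-2)*x = (-2)*(-5) = 10
Sum: -125 + 10 + 11 = -104

-104


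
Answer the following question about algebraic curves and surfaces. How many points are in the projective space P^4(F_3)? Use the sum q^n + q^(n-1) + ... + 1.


P^4(F_3) has (q^(n+1) - 1)/(q - 1) points.
= 3^4 + 3^3 + 3^2 + 3^1 + 3^0
= 81 + 27 + 9 + 3 + 1
= 121

121


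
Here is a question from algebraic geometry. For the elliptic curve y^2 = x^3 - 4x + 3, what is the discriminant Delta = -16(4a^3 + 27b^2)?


Compute each component:
4a^3 = 4*(-4)^3 = 4*(-64) = -256
27b^2 = 27*3^2 = 27*9 = 243
4a^3 + 27b^2 = -256 + 243 = -13
Delta = -16*(-13) = 208

208


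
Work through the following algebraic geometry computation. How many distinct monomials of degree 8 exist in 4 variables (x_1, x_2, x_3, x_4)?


The number of degree-8 monomials in 4 variables is C(d+n-1, n-1).
= C(8+4-1, 4-1) = C(11, 3)
= 165

165


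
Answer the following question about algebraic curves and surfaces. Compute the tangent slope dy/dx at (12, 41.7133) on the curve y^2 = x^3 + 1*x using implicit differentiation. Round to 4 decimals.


Using implicit differentiation of y^2 = x^3 + 1*x:
2y * dy/dx = 3x^2 + 1
dy/dx = (3x^2 + 1)/(2y)
Numerator: 3*12^2 + 1 = 433
Denominator: 2*41.7133 = 83.4266
dy/dx = 433/83.4266 = 5.1902

5.1902


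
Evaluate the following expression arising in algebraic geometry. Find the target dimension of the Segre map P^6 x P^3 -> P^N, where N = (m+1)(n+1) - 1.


The Segre embedding maps P^m x P^n into P^N via
all products of coordinates from each factor.
N = (m+1)(n+1) - 1
N = (6+1)(3+1) - 1
N = 7*4 - 1
N = 28 - 1 = 27

27


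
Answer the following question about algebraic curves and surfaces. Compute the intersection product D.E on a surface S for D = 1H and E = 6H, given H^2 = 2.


Using bilinearity of the intersection pairing on a surface S:
(aH).(bH) = ab * (H.H)
We have H^2 = 2.
D.E = (1H).(6H) = 1*6*2
= 6*2
= 12

12


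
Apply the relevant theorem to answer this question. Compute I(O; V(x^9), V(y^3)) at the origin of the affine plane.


The intersection multiplicity of V(x^a) and V(y^b) at the origin is:
I(O; V(x^9), V(y^3)) = dim_k(k[x,y]/(x^9, y^3))
A basis for k[x,y]/(x^9, y^3) is the set of monomials x^i * y^j
where 0 <= i < 9 and 0 <= j < 3.
The number of such monomials is 9 * 3 = 27

27


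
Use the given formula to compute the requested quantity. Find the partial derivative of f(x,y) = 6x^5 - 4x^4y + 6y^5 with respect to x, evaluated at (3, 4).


df/dx = 5*6*x^4 + 4*(-4)*x^3*y
At (3,4): 5*6*3^4 + 4*(-4)*3^3*4
= 2430 - 1728
= 702

702


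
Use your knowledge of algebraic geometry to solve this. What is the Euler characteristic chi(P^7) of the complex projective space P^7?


The complex projective space P^7 has one cell in each even real dimension 0, 2, ..., 14.
The cohomology groups are H^{2k}(P^7) = Z for k = 0,...,7, and 0 otherwise.
Euler characteristic = sum of Betti numbers = 1 per even-dimensional cohomology group.
chi(P^7) = 7 + 1 = 8

8


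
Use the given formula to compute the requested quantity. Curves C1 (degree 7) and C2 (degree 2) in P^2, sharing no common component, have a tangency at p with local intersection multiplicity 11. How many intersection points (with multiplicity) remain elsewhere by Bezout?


By Bezout's theorem, the total intersection number is d1 * d2.
Total = 7 * 2 = 14
Intersection multiplicity at p = 11
Remaining intersections = 14 - 11 = 3

3


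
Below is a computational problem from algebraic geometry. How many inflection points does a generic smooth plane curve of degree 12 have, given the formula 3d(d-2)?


For a general smooth plane curve C of degree d, the inflection points are
the intersection of C with its Hessian curve, which has degree 3(d-2).
By Bezout, the total intersection number is d * 3(d-2) = 12 * 30 = 360.
For a general curve every flex is ordinary, so each contributes
multiplicity 1 to C·Hess(C), and the number of distinct inflection
points is 3d(d-2).
Inflection points = 3*12*(12-2) = 3*12*10 = 360

360


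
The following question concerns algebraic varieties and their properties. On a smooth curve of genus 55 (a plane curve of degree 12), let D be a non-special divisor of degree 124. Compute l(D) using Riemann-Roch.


First, compute the genus of a smooth plane curve of degree 12:
g = (d-1)(d-2)/2 = (12-1)(12-2)/2 = 55
For a non-special divisor D (i.e., h^1(D) = 0), Riemann-Roch gives:
l(D) = deg(D) - g + 1
Since deg(D) = 124 >= 2g - 1 = 109, D is non-special.
l(D) = 124 - 55 + 1 = 70

70


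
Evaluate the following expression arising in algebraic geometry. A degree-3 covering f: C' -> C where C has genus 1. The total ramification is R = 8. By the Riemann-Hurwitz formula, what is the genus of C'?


Riemann-Hurwitz formula: 2g' - 2 = d(2g - 2) + R
Given: d = 3, g = 1, R = 8
2g' - 2 = 3*(2*1 - 2) + 8
2g' - 2 = 3*0 + 8
2g' - 2 = 0 + 8 = 8
2g' = 10
g' = 5

5


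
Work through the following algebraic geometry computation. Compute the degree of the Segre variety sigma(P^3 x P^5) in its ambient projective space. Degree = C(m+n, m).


The degree of the Segre variety P^3 x P^5 is C(m+n, m).
= C(8, 3)
= 56

56


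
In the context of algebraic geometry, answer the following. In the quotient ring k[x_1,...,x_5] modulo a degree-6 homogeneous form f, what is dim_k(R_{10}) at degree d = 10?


For R = k[x_1,...,x_n]/(f) with f homogeneous of degree e:
The Hilbert series is (1 - t^e)/(1 - t)^n.
So h(d) = C(d+n-1, n-1) - C(d-e+n-1, n-1) for d >= e.
With n=5, e=6, d=10:
C(10+5-1, 5-1) = C(14, 4) = 1001
C(10-6+5-1, 5-1) = C(8, 4) = 70
h(10) = 1001 - 70 = 931

931


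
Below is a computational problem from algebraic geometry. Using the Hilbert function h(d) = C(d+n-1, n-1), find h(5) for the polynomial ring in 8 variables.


The Hilbert function for the polynomial ring in 8 variables is:
h(d) = C(d+n-1, n-1)
h(5) = C(5+8-1, 8-1) = C(12, 7)
= 12! / (7! * 5!)
= 792

792


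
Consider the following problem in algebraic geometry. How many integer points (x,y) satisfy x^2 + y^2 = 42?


Systematically check integer values of x where x^2 <= 42.
For each valid x, check if 42 - x^2 is a perfect square.
Total integer solutions found: 0

0


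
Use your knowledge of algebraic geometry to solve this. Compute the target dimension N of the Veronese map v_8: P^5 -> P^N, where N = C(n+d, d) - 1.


The Veronese embedding v_d: P^n -> P^N maps each point to all
degree-d monomials in n+1 homogeneous coordinates.
N = C(n+d, d) - 1
N = C(5+8, 8) - 1
N = C(13, 8) - 1
C(13, 8) = 1287
N = 1287 - 1 = 1286

1286


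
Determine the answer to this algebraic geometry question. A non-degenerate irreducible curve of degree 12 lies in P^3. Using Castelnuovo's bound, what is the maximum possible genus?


Castelnuovo's bound: write d - 1 = m(r-1) + epsilon with 0 <= epsilon < r-1.
d - 1 = 12 - 1 = 11
r - 1 = 3 - 1 = 2
11 = 5*2 + 1, so m = 5, epsilon = 1
pi(d, r) = m(m-1)(r-1)/2 + m*epsilon
= 5*4*2/2 + 5*1
= 40/2 + 5
= 20 + 5 = 25

25


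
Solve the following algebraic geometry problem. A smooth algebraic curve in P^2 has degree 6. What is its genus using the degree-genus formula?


Using the genus formula for smooth plane curves:
g = (d-1)(d-2)/2
g = (6-1)(6-2)/2
g = 5*4/2
g = 20/2 = 10

10


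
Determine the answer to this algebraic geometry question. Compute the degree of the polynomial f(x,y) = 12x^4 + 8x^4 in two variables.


Examine each term for its total degree (sum of exponents).
  Term '12x^4' has total degree 4+0 = 4.
  Term '8x^4' has total degree 4+0 = 4.
The maximum total degree among all terms is 4.

4


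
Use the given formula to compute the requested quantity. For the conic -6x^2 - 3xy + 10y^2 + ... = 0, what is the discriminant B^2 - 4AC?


The discriminant of a conic Ax^2 + Bxy + Cy^2 + ... = 0 is B^2 - 4AC.
B^2 = (-3)^2 = 9
4AC = 4*(-6)*10 = -240
Discriminant = 9 + 240 = 249

249


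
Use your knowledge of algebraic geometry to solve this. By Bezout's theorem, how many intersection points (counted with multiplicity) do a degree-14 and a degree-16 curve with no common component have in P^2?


Bezout's theorem states the intersection count equals the product of degrees.
Intersection count = 14 * 16 = 224

224


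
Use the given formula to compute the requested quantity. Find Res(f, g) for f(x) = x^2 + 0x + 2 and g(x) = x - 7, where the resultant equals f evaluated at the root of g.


For Res(f, x - c), we evaluate f at x = c.
f(7) = 7^2 + 0*7 + 2
= 49 + 0 + 2
= 49 + 2 = 51
Res(f, g) = 51

51


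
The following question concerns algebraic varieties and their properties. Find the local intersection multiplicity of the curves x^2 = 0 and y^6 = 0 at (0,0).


The intersection multiplicity of V(x^a) and V(y^b) at the origin is:
I(O; V(x^2), V(y^6)) = dim_k(k[x,y]/(x^2, y^6))
A basis for k[x,y]/(x^2, y^6) is the set of monomials x^i * y^j
where 0 <= i < 2 and 0 <= j < 6.
The number of such monomials is 2 * 6 = 12

12


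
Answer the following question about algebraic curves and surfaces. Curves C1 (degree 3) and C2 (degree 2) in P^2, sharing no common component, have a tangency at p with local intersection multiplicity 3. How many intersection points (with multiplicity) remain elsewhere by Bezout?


By Bezout's theorem, the total intersection number is d1 * d2.
Total = 3 * 2 = 6
Intersection multiplicity at p = 3
Remaining intersections = 6 - 3 = 3

3


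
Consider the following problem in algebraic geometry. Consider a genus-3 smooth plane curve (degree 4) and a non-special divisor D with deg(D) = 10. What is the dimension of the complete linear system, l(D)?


First, compute the genus of a smooth plane curve of degree 4:
g = (d-1)(d-2)/2 = (4-1)(4-2)/2 = 3
For a non-special divisor D (i.e., h^1(D) = 0), Riemann-Roch gives:
l(D) = deg(D) - g + 1
Since deg(D) = 10 >= 2g - 1 = 5, D is non-special.
l(D) = 10 - 3 + 1 = 8

8


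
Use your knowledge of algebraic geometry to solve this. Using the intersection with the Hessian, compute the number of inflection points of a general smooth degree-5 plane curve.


For a general smooth plane curve C of degree d, the inflection points are
the intersection of C with its Hessian curve, which has degree 3(d-2).
By Bezout, the total intersection number is d * 3(d-2) = 5 * 9 = 45.
For a general curve every flex is ordinary, so each contributes
multiplicity 1 to C·Hess(C), and the number of distinct inflection
points is 3d(d-2).
Inflection points = 3*5*(5-2) = 3*5*3 = 45

45


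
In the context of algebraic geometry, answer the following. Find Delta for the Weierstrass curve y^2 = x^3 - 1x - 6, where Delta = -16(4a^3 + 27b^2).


Compute each component:
4a^3 = 4*(-1)^3 = 4*(-1) = -4
27b^2 = 27*(-6)^2 = 27*36 = 972
4a^3 + 27b^2 = -4 + 972 = 968
Delta = -16*968 = -15488

-15488


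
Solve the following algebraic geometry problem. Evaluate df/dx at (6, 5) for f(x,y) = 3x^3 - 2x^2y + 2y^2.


df/dx = 3*3*x^2 + 2*(-2)*x^1*y
At (6,5): 3*3*6^2 + 2*(-2)*6^1*5
= 324 - 120
= 204

204


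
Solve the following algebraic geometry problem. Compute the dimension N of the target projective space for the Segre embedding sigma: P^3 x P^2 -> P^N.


The Segre embedding maps P^m x P^n into P^N via
all products of coordinates from each factor.
N = (m+1)(n+1) - 1
N = (3+1)(2+1) - 1
N = 4*3 - 1
N = 12 - 1 = 11

11


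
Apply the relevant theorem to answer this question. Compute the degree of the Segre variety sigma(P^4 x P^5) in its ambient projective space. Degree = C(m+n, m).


The degree of the Segre variety P^4 x P^5 is C(m+n, m).
= C(9, 4)
= 126

126


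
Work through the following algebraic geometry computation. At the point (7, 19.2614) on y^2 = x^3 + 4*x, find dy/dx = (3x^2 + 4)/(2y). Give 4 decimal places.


Using implicit differentiation of y^2 = x^3 + 4*x:
2y * dy/dx = 3x^2 + 4
dy/dx = (3x^2 + 4)/(2y)
Numerator: 3*7^2 + 4 = 151
Denominator: 2*19.2614 = 38.5228
dy/dx = 151/38.5228 = 3.9198

3.9198


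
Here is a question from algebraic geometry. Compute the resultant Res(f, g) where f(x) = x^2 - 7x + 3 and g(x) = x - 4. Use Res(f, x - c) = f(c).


For Res(f, x - c), we evaluate f at x = c.
f(4) = 4^2 - 7*4 + 3
= 16 - 28 + 3
= -12 + 3 = -9
Res(f, g) = -9

-9


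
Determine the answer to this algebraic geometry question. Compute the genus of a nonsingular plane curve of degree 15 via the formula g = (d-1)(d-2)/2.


Using the genus formula for smooth plane curves:
g = (d-1)(d-2)/2
g = (15-1)(15-2)/2
g = 14*13/2
g = 182/2 = 91

91


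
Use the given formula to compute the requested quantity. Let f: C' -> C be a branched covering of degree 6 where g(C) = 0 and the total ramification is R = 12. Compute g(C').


Riemann-Hurwitz formula: 2g' - 2 = d(2g - 2) + R
Given: d = 6, g = 0, R = 12
2g' - 2 = 6*(2*0 - 2) + 12
2g' - 2 = 6*(-2) + 12
2g' - 2 = -12 + 12 = 0
2g' = 2
g' = 1

1


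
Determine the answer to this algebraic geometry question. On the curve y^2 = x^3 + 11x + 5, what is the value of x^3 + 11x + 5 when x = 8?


Compute x^3 + 11x + 5 at x = 8:
x^3 = 8^3 = 512
11*x = 11*8 = 88
Sum: 512 + 88 + 5 = 605

605


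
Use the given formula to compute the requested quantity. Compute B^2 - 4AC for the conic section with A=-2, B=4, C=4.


The discriminant of a conic Ax^2 + Bxy + Cy^2 + ... = 0 is B^2 - 4AC.
B^2 = 4^2 = 16
4AC = 4*(-2)*4 = -32
Discriminant = 16 + 32 = 48

48


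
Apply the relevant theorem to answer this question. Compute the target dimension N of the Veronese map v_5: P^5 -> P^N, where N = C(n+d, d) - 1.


The Veronese embedding v_d: P^n -> P^N maps each point to all
degree-d monomials in n+1 homogeneous coordinates.
N = C(n+d, d) - 1
N = C(5+5, 5) - 1
N = C(10, 5) - 1
C(10, 5) = 252
N = 252 - 1 = 251

251


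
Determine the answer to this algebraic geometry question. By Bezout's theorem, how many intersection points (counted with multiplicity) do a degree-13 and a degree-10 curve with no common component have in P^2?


Bezout's theorem states the intersection count equals the product of degrees.
Intersection count = 13 * 10 = 130

130


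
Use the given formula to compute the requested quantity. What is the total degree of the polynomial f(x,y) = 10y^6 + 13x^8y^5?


Examine each term for its total degree (sum of exponents).
  Term '10y^6' has total degree 0+6 = 6.
  Term '13x^8y^5' has total degree 8+5 = 13.
The maximum total degree among all terms is 13.

13


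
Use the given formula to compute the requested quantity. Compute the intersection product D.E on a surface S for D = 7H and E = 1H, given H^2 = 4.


Using bilinearity of the intersection pairing on a surface S:
(aH).(bH) = ab * (H.H)
We have H^2 = 4.
D.E = (7H).(1H) = 7*1*4
= 7*4
= 28

28


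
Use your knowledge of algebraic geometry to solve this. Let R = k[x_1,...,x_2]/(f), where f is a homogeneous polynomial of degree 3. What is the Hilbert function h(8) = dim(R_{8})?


For R = k[x_1,...,x_n]/(f) with f homogeneous of degree e:
The Hilbert series is (1 - t^e)/(1 - t)^n.
So h(d) = C(d+n-1, n-1) - C(d-e+n-1, n-1) for d >= e.
With n=2, e=3, d=8:
C(8+2-1, 2-1) = C(9, 1) = 9
C(8-3+2-1, 2-1) = C(6, 1) = 6
h(8) = 9 - 6 = 3

3


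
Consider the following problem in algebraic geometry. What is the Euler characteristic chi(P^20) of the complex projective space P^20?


The complex projective space P^20 has one cell in each even real dimension 0, 2, ..., 40.
The cohomology groups are H^{2k}(P^20) = Z for k = 0,...,20, and 0 otherwise.
Euler characteristic = sum of Betti numbers = 1 per even-dimensional cohomology group.
chi(P^20) = 20 + 1 = 21

21


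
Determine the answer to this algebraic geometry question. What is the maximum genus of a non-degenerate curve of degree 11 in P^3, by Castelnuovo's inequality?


Castelnuovo's bound: write d - 1 = m(r-1) + epsilon with 0 <= epsilon < r-1.
d - 1 = 11 - 1 = 10
r - 1 = 3 - 1 = 2
10 = 5*2 + 0, so m = 5, epsilon = 0
pi(d, r) = m(m-1)(r-1)/2 + m*epsilon
= 5*4*2/2 + 5*0
= 40/2 + 0
= 20 + 0 = 20

20


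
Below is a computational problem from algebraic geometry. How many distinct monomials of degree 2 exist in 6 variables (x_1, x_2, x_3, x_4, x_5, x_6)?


The number of degree-2 monomials in 6 variables is C(d+n-1, n-1).
= C(2+6-1, 6-1) = C(7, 5)
= 21

21


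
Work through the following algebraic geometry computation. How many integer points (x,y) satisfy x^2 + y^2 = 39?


Systematically check integer values of x where x^2 <= 39.
For each valid x, check if 39 - x^2 is a perfect square.
Total integer solutions found: 0

0


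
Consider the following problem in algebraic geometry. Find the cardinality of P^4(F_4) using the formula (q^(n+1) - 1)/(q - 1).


P^4(F_4) has (q^(n+1) - 1)/(q - 1) points.
= 4^4 + 4^3 + 4^2 + 4^1 + 4^0
= 256 + 64 + 16 + 4 + 1
= 341

341


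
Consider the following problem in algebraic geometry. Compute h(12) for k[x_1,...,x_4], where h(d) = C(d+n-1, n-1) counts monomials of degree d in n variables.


The Hilbert function for the polynomial ring in 4 variables is:
h(d) = C(d+n-1, n-1)
h(12) = C(12+4-1, 4-1) = C(15, 3)
= 15! / (3! * 12!)
= 455

455


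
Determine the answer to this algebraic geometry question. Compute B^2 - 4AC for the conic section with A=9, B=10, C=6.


The discriminant of a conic Ax^2 + Bxy + Cy^2 + ... = 0 is B^2 - 4AC.
B^2 = 10^2 = 100
4AC = 4*9*6 = 216
Discriminant = 100 - 216 = -116

-116


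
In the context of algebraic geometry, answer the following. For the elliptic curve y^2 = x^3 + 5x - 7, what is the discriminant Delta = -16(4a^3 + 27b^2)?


Compute each component:
4a^3 = 4*5^3 = 4*125 = 500
27b^2 = 27*(-7)^2 = 27*49 = 1323
4a^3 + 27b^2 = 500 + 1323 = 1823
Delta = -16*1823 = -29168

-29168


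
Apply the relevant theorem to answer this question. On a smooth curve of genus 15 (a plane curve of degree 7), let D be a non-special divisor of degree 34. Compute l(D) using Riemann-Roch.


First, compute the genus of a smooth plane curve of degree 7:
g = (d-1)(d-2)/2 = (7-1)(7-2)/2 = 15
For a non-special divisor D (i.e., h^1(D) = 0), Riemann-Roch gives:
l(D) = deg(D) - g + 1
Since deg(D) = 34 >= 2g - 1 = 29, D is non-special.
l(D) = 34 - 15 + 1 = 20

20


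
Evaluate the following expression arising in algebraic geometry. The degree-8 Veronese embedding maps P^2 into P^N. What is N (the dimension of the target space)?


The Veronese embedding v_d: P^n -> P^N maps each point to all
degree-d monomials in n+1 homogeneous coordinates.
N = C(n+d, d) - 1
N = C(2+8, 8) - 1
N = C(10, 8) - 1
C(10, 8) = 45
N = 45 - 1 = 44

44
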